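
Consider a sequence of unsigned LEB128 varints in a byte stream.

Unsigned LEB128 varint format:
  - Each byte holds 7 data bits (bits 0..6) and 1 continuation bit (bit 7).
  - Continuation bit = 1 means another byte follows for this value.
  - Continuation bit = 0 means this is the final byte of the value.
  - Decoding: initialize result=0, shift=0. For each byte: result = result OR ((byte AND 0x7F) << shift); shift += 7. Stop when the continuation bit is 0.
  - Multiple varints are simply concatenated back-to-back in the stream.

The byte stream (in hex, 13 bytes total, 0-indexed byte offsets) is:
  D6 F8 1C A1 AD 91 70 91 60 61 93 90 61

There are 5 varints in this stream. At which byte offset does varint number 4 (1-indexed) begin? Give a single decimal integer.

  byte[0]=0xD6 cont=1 payload=0x56=86: acc |= 86<<0 -> acc=86 shift=7
  byte[1]=0xF8 cont=1 payload=0x78=120: acc |= 120<<7 -> acc=15446 shift=14
  byte[2]=0x1C cont=0 payload=0x1C=28: acc |= 28<<14 -> acc=474198 shift=21 [end]
Varint 1: bytes[0:3] = D6 F8 1C -> value 474198 (3 byte(s))
  byte[3]=0xA1 cont=1 payload=0x21=33: acc |= 33<<0 -> acc=33 shift=7
  byte[4]=0xAD cont=1 payload=0x2D=45: acc |= 45<<7 -> acc=5793 shift=14
  byte[5]=0x91 cont=1 payload=0x11=17: acc |= 17<<14 -> acc=284321 shift=21
  byte[6]=0x70 cont=0 payload=0x70=112: acc |= 112<<21 -> acc=235165345 shift=28 [end]
Varint 2: bytes[3:7] = A1 AD 91 70 -> value 235165345 (4 byte(s))
  byte[7]=0x91 cont=1 payload=0x11=17: acc |= 17<<0 -> acc=17 shift=7
  byte[8]=0x60 cont=0 payload=0x60=96: acc |= 96<<7 -> acc=12305 shift=14 [end]
Varint 3: bytes[7:9] = 91 60 -> value 12305 (2 byte(s))
  byte[9]=0x61 cont=0 payload=0x61=97: acc |= 97<<0 -> acc=97 shift=7 [end]
Varint 4: bytes[9:10] = 61 -> value 97 (1 byte(s))
  byte[10]=0x93 cont=1 payload=0x13=19: acc |= 19<<0 -> acc=19 shift=7
  byte[11]=0x90 cont=1 payload=0x10=16: acc |= 16<<7 -> acc=2067 shift=14
  byte[12]=0x61 cont=0 payload=0x61=97: acc |= 97<<14 -> acc=1591315 shift=21 [end]
Varint 5: bytes[10:13] = 93 90 61 -> value 1591315 (3 byte(s))

Answer: 9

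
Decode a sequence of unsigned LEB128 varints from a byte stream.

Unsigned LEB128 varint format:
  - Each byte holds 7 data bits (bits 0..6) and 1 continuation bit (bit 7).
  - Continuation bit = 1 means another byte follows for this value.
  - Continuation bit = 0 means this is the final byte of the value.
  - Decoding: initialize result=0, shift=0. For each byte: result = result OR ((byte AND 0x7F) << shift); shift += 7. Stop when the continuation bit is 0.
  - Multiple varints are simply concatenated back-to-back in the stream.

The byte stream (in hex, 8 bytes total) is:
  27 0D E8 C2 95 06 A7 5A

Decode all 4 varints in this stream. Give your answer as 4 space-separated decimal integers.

Answer: 39 13 12935528 11559

Derivation:
  byte[0]=0x27 cont=0 payload=0x27=39: acc |= 39<<0 -> acc=39 shift=7 [end]
Varint 1: bytes[0:1] = 27 -> value 39 (1 byte(s))
  byte[1]=0x0D cont=0 payload=0x0D=13: acc |= 13<<0 -> acc=13 shift=7 [end]
Varint 2: bytes[1:2] = 0D -> value 13 (1 byte(s))
  byte[2]=0xE8 cont=1 payload=0x68=104: acc |= 104<<0 -> acc=104 shift=7
  byte[3]=0xC2 cont=1 payload=0x42=66: acc |= 66<<7 -> acc=8552 shift=14
  byte[4]=0x95 cont=1 payload=0x15=21: acc |= 21<<14 -> acc=352616 shift=21
  byte[5]=0x06 cont=0 payload=0x06=6: acc |= 6<<21 -> acc=12935528 shift=28 [end]
Varint 3: bytes[2:6] = E8 C2 95 06 -> value 12935528 (4 byte(s))
  byte[6]=0xA7 cont=1 payload=0x27=39: acc |= 39<<0 -> acc=39 shift=7
  byte[7]=0x5A cont=0 payload=0x5A=90: acc |= 90<<7 -> acc=11559 shift=14 [end]
Varint 4: bytes[6:8] = A7 5A -> value 11559 (2 byte(s))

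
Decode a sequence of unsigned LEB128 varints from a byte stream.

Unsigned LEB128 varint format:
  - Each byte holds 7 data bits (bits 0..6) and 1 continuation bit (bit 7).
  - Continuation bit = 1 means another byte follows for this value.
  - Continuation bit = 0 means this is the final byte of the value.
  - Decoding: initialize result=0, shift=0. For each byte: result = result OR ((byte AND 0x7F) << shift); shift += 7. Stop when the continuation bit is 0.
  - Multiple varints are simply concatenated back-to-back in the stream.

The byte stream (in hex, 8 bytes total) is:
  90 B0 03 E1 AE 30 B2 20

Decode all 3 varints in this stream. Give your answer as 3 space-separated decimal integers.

  byte[0]=0x90 cont=1 payload=0x10=16: acc |= 16<<0 -> acc=16 shift=7
  byte[1]=0xB0 cont=1 payload=0x30=48: acc |= 48<<7 -> acc=6160 shift=14
  byte[2]=0x03 cont=0 payload=0x03=3: acc |= 3<<14 -> acc=55312 shift=21 [end]
Varint 1: bytes[0:3] = 90 B0 03 -> value 55312 (3 byte(s))
  byte[3]=0xE1 cont=1 payload=0x61=97: acc |= 97<<0 -> acc=97 shift=7
  byte[4]=0xAE cont=1 payload=0x2E=46: acc |= 46<<7 -> acc=5985 shift=14
  byte[5]=0x30 cont=0 payload=0x30=48: acc |= 48<<14 -> acc=792417 shift=21 [end]
Varint 2: bytes[3:6] = E1 AE 30 -> value 792417 (3 byte(s))
  byte[6]=0xB2 cont=1 payload=0x32=50: acc |= 50<<0 -> acc=50 shift=7
  byte[7]=0x20 cont=0 payload=0x20=32: acc |= 32<<7 -> acc=4146 shift=14 [end]
Varint 3: bytes[6:8] = B2 20 -> value 4146 (2 byte(s))

Answer: 55312 792417 4146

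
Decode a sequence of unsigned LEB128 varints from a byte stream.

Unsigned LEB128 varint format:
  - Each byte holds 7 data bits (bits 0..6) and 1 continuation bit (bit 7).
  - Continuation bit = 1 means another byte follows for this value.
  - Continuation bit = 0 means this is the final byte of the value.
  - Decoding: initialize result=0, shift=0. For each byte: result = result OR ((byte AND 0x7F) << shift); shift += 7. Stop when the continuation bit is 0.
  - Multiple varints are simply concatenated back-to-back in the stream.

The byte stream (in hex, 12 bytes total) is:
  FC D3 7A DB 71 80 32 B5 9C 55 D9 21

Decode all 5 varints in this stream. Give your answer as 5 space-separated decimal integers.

  byte[0]=0xFC cont=1 payload=0x7C=124: acc |= 124<<0 -> acc=124 shift=7
  byte[1]=0xD3 cont=1 payload=0x53=83: acc |= 83<<7 -> acc=10748 shift=14
  byte[2]=0x7A cont=0 payload=0x7A=122: acc |= 122<<14 -> acc=2009596 shift=21 [end]
Varint 1: bytes[0:3] = FC D3 7A -> value 2009596 (3 byte(s))
  byte[3]=0xDB cont=1 payload=0x5B=91: acc |= 91<<0 -> acc=91 shift=7
  byte[4]=0x71 cont=0 payload=0x71=113: acc |= 113<<7 -> acc=14555 shift=14 [end]
Varint 2: bytes[3:5] = DB 71 -> value 14555 (2 byte(s))
  byte[5]=0x80 cont=1 payload=0x00=0: acc |= 0<<0 -> acc=0 shift=7
  byte[6]=0x32 cont=0 payload=0x32=50: acc |= 50<<7 -> acc=6400 shift=14 [end]
Varint 3: bytes[5:7] = 80 32 -> value 6400 (2 byte(s))
  byte[7]=0xB5 cont=1 payload=0x35=53: acc |= 53<<0 -> acc=53 shift=7
  byte[8]=0x9C cont=1 payload=0x1C=28: acc |= 28<<7 -> acc=3637 shift=14
  byte[9]=0x55 cont=0 payload=0x55=85: acc |= 85<<14 -> acc=1396277 shift=21 [end]
Varint 4: bytes[7:10] = B5 9C 55 -> value 1396277 (3 byte(s))
  byte[10]=0xD9 cont=1 payload=0x59=89: acc |= 89<<0 -> acc=89 shift=7
  byte[11]=0x21 cont=0 payload=0x21=33: acc |= 33<<7 -> acc=4313 shift=14 [end]
Varint 5: bytes[10:12] = D9 21 -> value 4313 (2 byte(s))

Answer: 2009596 14555 6400 1396277 4313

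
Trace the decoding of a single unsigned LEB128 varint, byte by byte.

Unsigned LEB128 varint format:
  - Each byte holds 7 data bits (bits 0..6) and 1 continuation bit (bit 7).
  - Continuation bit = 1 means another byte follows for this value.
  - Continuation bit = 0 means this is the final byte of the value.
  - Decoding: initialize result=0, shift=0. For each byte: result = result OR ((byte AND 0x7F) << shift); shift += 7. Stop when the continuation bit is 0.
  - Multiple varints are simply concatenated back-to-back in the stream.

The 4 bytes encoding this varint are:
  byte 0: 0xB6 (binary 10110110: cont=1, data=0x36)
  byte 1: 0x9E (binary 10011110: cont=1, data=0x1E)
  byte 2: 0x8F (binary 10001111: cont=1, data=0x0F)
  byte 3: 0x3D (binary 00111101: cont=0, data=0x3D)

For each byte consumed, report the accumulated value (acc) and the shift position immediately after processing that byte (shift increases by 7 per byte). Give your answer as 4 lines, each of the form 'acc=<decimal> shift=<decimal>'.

Answer: acc=54 shift=7
acc=3894 shift=14
acc=249654 shift=21
acc=128175926 shift=28

Derivation:
byte 0=0xB6: payload=0x36=54, contrib = 54<<0 = 54; acc -> 54, shift -> 7
byte 1=0x9E: payload=0x1E=30, contrib = 30<<7 = 3840; acc -> 3894, shift -> 14
byte 2=0x8F: payload=0x0F=15, contrib = 15<<14 = 245760; acc -> 249654, shift -> 21
byte 3=0x3D: payload=0x3D=61, contrib = 61<<21 = 127926272; acc -> 128175926, shift -> 28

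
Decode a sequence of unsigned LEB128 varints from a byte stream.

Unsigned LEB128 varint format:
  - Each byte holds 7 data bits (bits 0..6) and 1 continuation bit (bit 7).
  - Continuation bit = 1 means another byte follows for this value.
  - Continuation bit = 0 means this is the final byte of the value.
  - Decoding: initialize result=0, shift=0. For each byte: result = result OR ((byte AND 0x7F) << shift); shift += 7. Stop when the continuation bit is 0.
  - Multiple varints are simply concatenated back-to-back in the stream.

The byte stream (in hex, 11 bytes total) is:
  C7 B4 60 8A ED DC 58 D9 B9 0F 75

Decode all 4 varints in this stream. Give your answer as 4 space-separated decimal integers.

  byte[0]=0xC7 cont=1 payload=0x47=71: acc |= 71<<0 -> acc=71 shift=7
  byte[1]=0xB4 cont=1 payload=0x34=52: acc |= 52<<7 -> acc=6727 shift=14
  byte[2]=0x60 cont=0 payload=0x60=96: acc |= 96<<14 -> acc=1579591 shift=21 [end]
Varint 1: bytes[0:3] = C7 B4 60 -> value 1579591 (3 byte(s))
  byte[3]=0x8A cont=1 payload=0x0A=10: acc |= 10<<0 -> acc=10 shift=7
  byte[4]=0xED cont=1 payload=0x6D=109: acc |= 109<<7 -> acc=13962 shift=14
  byte[5]=0xDC cont=1 payload=0x5C=92: acc |= 92<<14 -> acc=1521290 shift=21
  byte[6]=0x58 cont=0 payload=0x58=88: acc |= 88<<21 -> acc=186070666 shift=28 [end]
Varint 2: bytes[3:7] = 8A ED DC 58 -> value 186070666 (4 byte(s))
  byte[7]=0xD9 cont=1 payload=0x59=89: acc |= 89<<0 -> acc=89 shift=7
  byte[8]=0xB9 cont=1 payload=0x39=57: acc |= 57<<7 -> acc=7385 shift=14
  byte[9]=0x0F cont=0 payload=0x0F=15: acc |= 15<<14 -> acc=253145 shift=21 [end]
Varint 3: bytes[7:10] = D9 B9 0F -> value 253145 (3 byte(s))
  byte[10]=0x75 cont=0 payload=0x75=117: acc |= 117<<0 -> acc=117 shift=7 [end]
Varint 4: bytes[10:11] = 75 -> value 117 (1 byte(s))

Answer: 1579591 186070666 253145 117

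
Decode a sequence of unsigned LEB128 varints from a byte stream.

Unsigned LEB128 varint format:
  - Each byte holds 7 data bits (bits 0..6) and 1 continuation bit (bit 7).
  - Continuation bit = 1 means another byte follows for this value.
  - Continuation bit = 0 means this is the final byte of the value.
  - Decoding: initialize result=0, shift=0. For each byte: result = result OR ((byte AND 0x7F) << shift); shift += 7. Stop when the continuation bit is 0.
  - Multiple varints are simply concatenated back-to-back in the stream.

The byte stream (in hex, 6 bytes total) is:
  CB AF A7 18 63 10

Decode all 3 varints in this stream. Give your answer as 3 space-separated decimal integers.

  byte[0]=0xCB cont=1 payload=0x4B=75: acc |= 75<<0 -> acc=75 shift=7
  byte[1]=0xAF cont=1 payload=0x2F=47: acc |= 47<<7 -> acc=6091 shift=14
  byte[2]=0xA7 cont=1 payload=0x27=39: acc |= 39<<14 -> acc=645067 shift=21
  byte[3]=0x18 cont=0 payload=0x18=24: acc |= 24<<21 -> acc=50976715 shift=28 [end]
Varint 1: bytes[0:4] = CB AF A7 18 -> value 50976715 (4 byte(s))
  byte[4]=0x63 cont=0 payload=0x63=99: acc |= 99<<0 -> acc=99 shift=7 [end]
Varint 2: bytes[4:5] = 63 -> value 99 (1 byte(s))
  byte[5]=0x10 cont=0 payload=0x10=16: acc |= 16<<0 -> acc=16 shift=7 [end]
Varint 3: bytes[5:6] = 10 -> value 16 (1 byte(s))

Answer: 50976715 99 16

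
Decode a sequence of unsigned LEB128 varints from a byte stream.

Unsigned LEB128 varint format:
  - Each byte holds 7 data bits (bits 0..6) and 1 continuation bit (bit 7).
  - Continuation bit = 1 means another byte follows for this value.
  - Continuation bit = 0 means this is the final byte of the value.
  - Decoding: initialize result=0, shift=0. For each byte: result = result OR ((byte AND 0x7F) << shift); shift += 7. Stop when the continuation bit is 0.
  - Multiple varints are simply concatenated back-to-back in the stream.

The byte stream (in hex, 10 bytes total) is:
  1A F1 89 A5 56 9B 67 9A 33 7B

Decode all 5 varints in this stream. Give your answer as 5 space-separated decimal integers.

Answer: 26 180962545 13211 6554 123

Derivation:
  byte[0]=0x1A cont=0 payload=0x1A=26: acc |= 26<<0 -> acc=26 shift=7 [end]
Varint 1: bytes[0:1] = 1A -> value 26 (1 byte(s))
  byte[1]=0xF1 cont=1 payload=0x71=113: acc |= 113<<0 -> acc=113 shift=7
  byte[2]=0x89 cont=1 payload=0x09=9: acc |= 9<<7 -> acc=1265 shift=14
  byte[3]=0xA5 cont=1 payload=0x25=37: acc |= 37<<14 -> acc=607473 shift=21
  byte[4]=0x56 cont=0 payload=0x56=86: acc |= 86<<21 -> acc=180962545 shift=28 [end]
Varint 2: bytes[1:5] = F1 89 A5 56 -> value 180962545 (4 byte(s))
  byte[5]=0x9B cont=1 payload=0x1B=27: acc |= 27<<0 -> acc=27 shift=7
  byte[6]=0x67 cont=0 payload=0x67=103: acc |= 103<<7 -> acc=13211 shift=14 [end]
Varint 3: bytes[5:7] = 9B 67 -> value 13211 (2 byte(s))
  byte[7]=0x9A cont=1 payload=0x1A=26: acc |= 26<<0 -> acc=26 shift=7
  byte[8]=0x33 cont=0 payload=0x33=51: acc |= 51<<7 -> acc=6554 shift=14 [end]
Varint 4: bytes[7:9] = 9A 33 -> value 6554 (2 byte(s))
  byte[9]=0x7B cont=0 payload=0x7B=123: acc |= 123<<0 -> acc=123 shift=7 [end]
Varint 5: bytes[9:10] = 7B -> value 123 (1 byte(s))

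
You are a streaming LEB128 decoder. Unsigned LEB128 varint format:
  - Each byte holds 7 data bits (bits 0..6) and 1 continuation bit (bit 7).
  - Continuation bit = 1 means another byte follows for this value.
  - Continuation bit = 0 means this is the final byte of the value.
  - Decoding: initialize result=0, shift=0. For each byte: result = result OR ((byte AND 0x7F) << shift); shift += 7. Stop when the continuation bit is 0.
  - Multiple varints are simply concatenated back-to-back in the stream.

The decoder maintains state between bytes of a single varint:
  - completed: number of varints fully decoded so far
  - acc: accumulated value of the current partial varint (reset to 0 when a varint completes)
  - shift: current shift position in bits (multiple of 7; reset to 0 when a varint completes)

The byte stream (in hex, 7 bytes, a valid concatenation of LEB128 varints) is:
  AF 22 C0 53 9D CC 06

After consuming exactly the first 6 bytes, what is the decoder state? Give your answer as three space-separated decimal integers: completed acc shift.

Answer: 2 9757 14

Derivation:
byte[0]=0xAF cont=1 payload=0x2F: acc |= 47<<0 -> completed=0 acc=47 shift=7
byte[1]=0x22 cont=0 payload=0x22: varint #1 complete (value=4399); reset -> completed=1 acc=0 shift=0
byte[2]=0xC0 cont=1 payload=0x40: acc |= 64<<0 -> completed=1 acc=64 shift=7
byte[3]=0x53 cont=0 payload=0x53: varint #2 complete (value=10688); reset -> completed=2 acc=0 shift=0
byte[4]=0x9D cont=1 payload=0x1D: acc |= 29<<0 -> completed=2 acc=29 shift=7
byte[5]=0xCC cont=1 payload=0x4C: acc |= 76<<7 -> completed=2 acc=9757 shift=14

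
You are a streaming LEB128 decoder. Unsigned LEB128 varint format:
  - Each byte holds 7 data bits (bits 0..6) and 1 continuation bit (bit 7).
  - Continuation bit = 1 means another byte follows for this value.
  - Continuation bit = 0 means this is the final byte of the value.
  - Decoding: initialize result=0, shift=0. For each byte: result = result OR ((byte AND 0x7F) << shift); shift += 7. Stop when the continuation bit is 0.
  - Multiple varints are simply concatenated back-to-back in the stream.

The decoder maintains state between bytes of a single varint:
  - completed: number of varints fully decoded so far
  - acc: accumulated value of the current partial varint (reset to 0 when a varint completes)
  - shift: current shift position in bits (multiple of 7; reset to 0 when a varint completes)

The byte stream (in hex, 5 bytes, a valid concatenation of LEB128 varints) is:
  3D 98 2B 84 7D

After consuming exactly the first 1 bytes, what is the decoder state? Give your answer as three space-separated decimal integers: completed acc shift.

Answer: 1 0 0

Derivation:
byte[0]=0x3D cont=0 payload=0x3D: varint #1 complete (value=61); reset -> completed=1 acc=0 shift=0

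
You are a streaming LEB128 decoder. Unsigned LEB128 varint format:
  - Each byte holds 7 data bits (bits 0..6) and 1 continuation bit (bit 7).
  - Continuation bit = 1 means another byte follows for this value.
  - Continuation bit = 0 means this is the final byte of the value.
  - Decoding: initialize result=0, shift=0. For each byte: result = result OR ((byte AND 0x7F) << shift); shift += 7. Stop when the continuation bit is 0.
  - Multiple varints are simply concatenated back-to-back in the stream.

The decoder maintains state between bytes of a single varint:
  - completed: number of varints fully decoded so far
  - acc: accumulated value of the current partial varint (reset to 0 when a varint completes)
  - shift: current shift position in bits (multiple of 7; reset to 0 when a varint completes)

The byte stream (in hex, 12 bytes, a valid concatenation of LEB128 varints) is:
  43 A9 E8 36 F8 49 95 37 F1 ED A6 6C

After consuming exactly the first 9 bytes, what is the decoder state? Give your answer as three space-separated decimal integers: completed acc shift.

Answer: 4 113 7

Derivation:
byte[0]=0x43 cont=0 payload=0x43: varint #1 complete (value=67); reset -> completed=1 acc=0 shift=0
byte[1]=0xA9 cont=1 payload=0x29: acc |= 41<<0 -> completed=1 acc=41 shift=7
byte[2]=0xE8 cont=1 payload=0x68: acc |= 104<<7 -> completed=1 acc=13353 shift=14
byte[3]=0x36 cont=0 payload=0x36: varint #2 complete (value=898089); reset -> completed=2 acc=0 shift=0
byte[4]=0xF8 cont=1 payload=0x78: acc |= 120<<0 -> completed=2 acc=120 shift=7
byte[5]=0x49 cont=0 payload=0x49: varint #3 complete (value=9464); reset -> completed=3 acc=0 shift=0
byte[6]=0x95 cont=1 payload=0x15: acc |= 21<<0 -> completed=3 acc=21 shift=7
byte[7]=0x37 cont=0 payload=0x37: varint #4 complete (value=7061); reset -> completed=4 acc=0 shift=0
byte[8]=0xF1 cont=1 payload=0x71: acc |= 113<<0 -> completed=4 acc=113 shift=7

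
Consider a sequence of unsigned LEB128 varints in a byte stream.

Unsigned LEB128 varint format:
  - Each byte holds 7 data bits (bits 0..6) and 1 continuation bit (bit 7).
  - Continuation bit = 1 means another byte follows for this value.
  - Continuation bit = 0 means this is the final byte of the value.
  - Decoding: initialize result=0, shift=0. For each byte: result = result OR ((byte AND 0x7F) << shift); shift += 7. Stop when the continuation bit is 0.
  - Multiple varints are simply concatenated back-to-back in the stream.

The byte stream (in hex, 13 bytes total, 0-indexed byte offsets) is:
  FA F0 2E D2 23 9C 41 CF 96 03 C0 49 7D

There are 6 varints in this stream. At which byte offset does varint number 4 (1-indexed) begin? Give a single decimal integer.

Answer: 7

Derivation:
  byte[0]=0xFA cont=1 payload=0x7A=122: acc |= 122<<0 -> acc=122 shift=7
  byte[1]=0xF0 cont=1 payload=0x70=112: acc |= 112<<7 -> acc=14458 shift=14
  byte[2]=0x2E cont=0 payload=0x2E=46: acc |= 46<<14 -> acc=768122 shift=21 [end]
Varint 1: bytes[0:3] = FA F0 2E -> value 768122 (3 byte(s))
  byte[3]=0xD2 cont=1 payload=0x52=82: acc |= 82<<0 -> acc=82 shift=7
  byte[4]=0x23 cont=0 payload=0x23=35: acc |= 35<<7 -> acc=4562 shift=14 [end]
Varint 2: bytes[3:5] = D2 23 -> value 4562 (2 byte(s))
  byte[5]=0x9C cont=1 payload=0x1C=28: acc |= 28<<0 -> acc=28 shift=7
  byte[6]=0x41 cont=0 payload=0x41=65: acc |= 65<<7 -> acc=8348 shift=14 [end]
Varint 3: bytes[5:7] = 9C 41 -> value 8348 (2 byte(s))
  byte[7]=0xCF cont=1 payload=0x4F=79: acc |= 79<<0 -> acc=79 shift=7
  byte[8]=0x96 cont=1 payload=0x16=22: acc |= 22<<7 -> acc=2895 shift=14
  byte[9]=0x03 cont=0 payload=0x03=3: acc |= 3<<14 -> acc=52047 shift=21 [end]
Varint 4: bytes[7:10] = CF 96 03 -> value 52047 (3 byte(s))
  byte[10]=0xC0 cont=1 payload=0x40=64: acc |= 64<<0 -> acc=64 shift=7
  byte[11]=0x49 cont=0 payload=0x49=73: acc |= 73<<7 -> acc=9408 shift=14 [end]
Varint 5: bytes[10:12] = C0 49 -> value 9408 (2 byte(s))
  byte[12]=0x7D cont=0 payload=0x7D=125: acc |= 125<<0 -> acc=125 shift=7 [end]
Varint 6: bytes[12:13] = 7D -> value 125 (1 byte(s))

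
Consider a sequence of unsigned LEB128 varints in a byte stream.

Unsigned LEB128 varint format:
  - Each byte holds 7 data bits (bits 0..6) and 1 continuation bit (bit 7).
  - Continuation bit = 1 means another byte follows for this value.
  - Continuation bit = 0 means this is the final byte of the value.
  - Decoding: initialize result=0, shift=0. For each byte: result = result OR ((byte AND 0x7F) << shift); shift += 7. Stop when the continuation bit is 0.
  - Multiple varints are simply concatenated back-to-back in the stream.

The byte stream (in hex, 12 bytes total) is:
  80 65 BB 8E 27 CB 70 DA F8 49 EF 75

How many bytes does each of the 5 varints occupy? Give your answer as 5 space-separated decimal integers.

Answer: 2 3 2 3 2

Derivation:
  byte[0]=0x80 cont=1 payload=0x00=0: acc |= 0<<0 -> acc=0 shift=7
  byte[1]=0x65 cont=0 payload=0x65=101: acc |= 101<<7 -> acc=12928 shift=14 [end]
Varint 1: bytes[0:2] = 80 65 -> value 12928 (2 byte(s))
  byte[2]=0xBB cont=1 payload=0x3B=59: acc |= 59<<0 -> acc=59 shift=7
  byte[3]=0x8E cont=1 payload=0x0E=14: acc |= 14<<7 -> acc=1851 shift=14
  byte[4]=0x27 cont=0 payload=0x27=39: acc |= 39<<14 -> acc=640827 shift=21 [end]
Varint 2: bytes[2:5] = BB 8E 27 -> value 640827 (3 byte(s))
  byte[5]=0xCB cont=1 payload=0x4B=75: acc |= 75<<0 -> acc=75 shift=7
  byte[6]=0x70 cont=0 payload=0x70=112: acc |= 112<<7 -> acc=14411 shift=14 [end]
Varint 3: bytes[5:7] = CB 70 -> value 14411 (2 byte(s))
  byte[7]=0xDA cont=1 payload=0x5A=90: acc |= 90<<0 -> acc=90 shift=7
  byte[8]=0xF8 cont=1 payload=0x78=120: acc |= 120<<7 -> acc=15450 shift=14
  byte[9]=0x49 cont=0 payload=0x49=73: acc |= 73<<14 -> acc=1211482 shift=21 [end]
Varint 4: bytes[7:10] = DA F8 49 -> value 1211482 (3 byte(s))
  byte[10]=0xEF cont=1 payload=0x6F=111: acc |= 111<<0 -> acc=111 shift=7
  byte[11]=0x75 cont=0 payload=0x75=117: acc |= 117<<7 -> acc=15087 shift=14 [end]
Varint 5: bytes[10:12] = EF 75 -> value 15087 (2 byte(s))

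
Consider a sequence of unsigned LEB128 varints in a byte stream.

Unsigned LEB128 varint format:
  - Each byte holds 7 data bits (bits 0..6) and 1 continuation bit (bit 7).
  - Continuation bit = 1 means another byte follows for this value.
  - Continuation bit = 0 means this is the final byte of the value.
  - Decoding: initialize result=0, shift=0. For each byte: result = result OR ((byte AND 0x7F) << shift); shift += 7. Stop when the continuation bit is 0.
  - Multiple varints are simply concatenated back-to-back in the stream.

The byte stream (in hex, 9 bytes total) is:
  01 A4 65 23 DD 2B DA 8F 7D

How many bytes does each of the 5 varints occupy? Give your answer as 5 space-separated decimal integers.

  byte[0]=0x01 cont=0 payload=0x01=1: acc |= 1<<0 -> acc=1 shift=7 [end]
Varint 1: bytes[0:1] = 01 -> value 1 (1 byte(s))
  byte[1]=0xA4 cont=1 payload=0x24=36: acc |= 36<<0 -> acc=36 shift=7
  byte[2]=0x65 cont=0 payload=0x65=101: acc |= 101<<7 -> acc=12964 shift=14 [end]
Varint 2: bytes[1:3] = A4 65 -> value 12964 (2 byte(s))
  byte[3]=0x23 cont=0 payload=0x23=35: acc |= 35<<0 -> acc=35 shift=7 [end]
Varint 3: bytes[3:4] = 23 -> value 35 (1 byte(s))
  byte[4]=0xDD cont=1 payload=0x5D=93: acc |= 93<<0 -> acc=93 shift=7
  byte[5]=0x2B cont=0 payload=0x2B=43: acc |= 43<<7 -> acc=5597 shift=14 [end]
Varint 4: bytes[4:6] = DD 2B -> value 5597 (2 byte(s))
  byte[6]=0xDA cont=1 payload=0x5A=90: acc |= 90<<0 -> acc=90 shift=7
  byte[7]=0x8F cont=1 payload=0x0F=15: acc |= 15<<7 -> acc=2010 shift=14
  byte[8]=0x7D cont=0 payload=0x7D=125: acc |= 125<<14 -> acc=2050010 shift=21 [end]
Varint 5: bytes[6:9] = DA 8F 7D -> value 2050010 (3 byte(s))

Answer: 1 2 1 2 3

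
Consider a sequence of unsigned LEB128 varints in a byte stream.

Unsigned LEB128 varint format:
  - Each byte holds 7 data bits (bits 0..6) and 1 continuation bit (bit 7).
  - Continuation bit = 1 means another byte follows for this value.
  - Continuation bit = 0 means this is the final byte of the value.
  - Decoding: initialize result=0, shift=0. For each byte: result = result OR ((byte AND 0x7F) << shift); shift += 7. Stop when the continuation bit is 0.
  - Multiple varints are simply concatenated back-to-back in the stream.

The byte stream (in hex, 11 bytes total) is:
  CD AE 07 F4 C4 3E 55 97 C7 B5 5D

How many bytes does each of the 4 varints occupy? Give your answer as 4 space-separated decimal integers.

Answer: 3 3 1 4

Derivation:
  byte[0]=0xCD cont=1 payload=0x4D=77: acc |= 77<<0 -> acc=77 shift=7
  byte[1]=0xAE cont=1 payload=0x2E=46: acc |= 46<<7 -> acc=5965 shift=14
  byte[2]=0x07 cont=0 payload=0x07=7: acc |= 7<<14 -> acc=120653 shift=21 [end]
Varint 1: bytes[0:3] = CD AE 07 -> value 120653 (3 byte(s))
  byte[3]=0xF4 cont=1 payload=0x74=116: acc |= 116<<0 -> acc=116 shift=7
  byte[4]=0xC4 cont=1 payload=0x44=68: acc |= 68<<7 -> acc=8820 shift=14
  byte[5]=0x3E cont=0 payload=0x3E=62: acc |= 62<<14 -> acc=1024628 shift=21 [end]
Varint 2: bytes[3:6] = F4 C4 3E -> value 1024628 (3 byte(s))
  byte[6]=0x55 cont=0 payload=0x55=85: acc |= 85<<0 -> acc=85 shift=7 [end]
Varint 3: bytes[6:7] = 55 -> value 85 (1 byte(s))
  byte[7]=0x97 cont=1 payload=0x17=23: acc |= 23<<0 -> acc=23 shift=7
  byte[8]=0xC7 cont=1 payload=0x47=71: acc |= 71<<7 -> acc=9111 shift=14
  byte[9]=0xB5 cont=1 payload=0x35=53: acc |= 53<<14 -> acc=877463 shift=21
  byte[10]=0x5D cont=0 payload=0x5D=93: acc |= 93<<21 -> acc=195912599 shift=28 [end]
Varint 4: bytes[7:11] = 97 C7 B5 5D -> value 195912599 (4 byte(s))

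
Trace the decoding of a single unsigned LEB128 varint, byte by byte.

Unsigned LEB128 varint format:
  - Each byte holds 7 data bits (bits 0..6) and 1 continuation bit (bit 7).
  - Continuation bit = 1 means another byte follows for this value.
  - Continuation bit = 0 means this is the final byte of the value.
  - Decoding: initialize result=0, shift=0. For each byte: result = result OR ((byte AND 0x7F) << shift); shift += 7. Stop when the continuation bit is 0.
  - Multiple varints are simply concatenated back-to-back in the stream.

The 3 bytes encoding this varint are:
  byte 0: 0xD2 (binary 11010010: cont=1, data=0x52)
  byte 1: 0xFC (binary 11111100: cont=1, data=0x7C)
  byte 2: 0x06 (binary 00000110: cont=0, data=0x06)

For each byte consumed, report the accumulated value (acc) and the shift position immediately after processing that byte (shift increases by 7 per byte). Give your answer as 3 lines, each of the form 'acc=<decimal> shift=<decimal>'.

byte 0=0xD2: payload=0x52=82, contrib = 82<<0 = 82; acc -> 82, shift -> 7
byte 1=0xFC: payload=0x7C=124, contrib = 124<<7 = 15872; acc -> 15954, shift -> 14
byte 2=0x06: payload=0x06=6, contrib = 6<<14 = 98304; acc -> 114258, shift -> 21

Answer: acc=82 shift=7
acc=15954 shift=14
acc=114258 shift=21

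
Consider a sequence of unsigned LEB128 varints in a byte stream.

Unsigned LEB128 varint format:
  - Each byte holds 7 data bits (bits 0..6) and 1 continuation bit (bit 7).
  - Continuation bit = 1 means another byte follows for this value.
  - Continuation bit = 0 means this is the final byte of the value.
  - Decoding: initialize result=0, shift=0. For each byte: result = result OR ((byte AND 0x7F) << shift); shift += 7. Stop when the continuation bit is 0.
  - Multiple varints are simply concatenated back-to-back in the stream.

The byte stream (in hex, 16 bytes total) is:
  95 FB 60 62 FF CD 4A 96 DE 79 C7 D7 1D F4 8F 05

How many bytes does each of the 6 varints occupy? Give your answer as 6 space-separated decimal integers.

  byte[0]=0x95 cont=1 payload=0x15=21: acc |= 21<<0 -> acc=21 shift=7
  byte[1]=0xFB cont=1 payload=0x7B=123: acc |= 123<<7 -> acc=15765 shift=14
  byte[2]=0x60 cont=0 payload=0x60=96: acc |= 96<<14 -> acc=1588629 shift=21 [end]
Varint 1: bytes[0:3] = 95 FB 60 -> value 1588629 (3 byte(s))
  byte[3]=0x62 cont=0 payload=0x62=98: acc |= 98<<0 -> acc=98 shift=7 [end]
Varint 2: bytes[3:4] = 62 -> value 98 (1 byte(s))
  byte[4]=0xFF cont=1 payload=0x7F=127: acc |= 127<<0 -> acc=127 shift=7
  byte[5]=0xCD cont=1 payload=0x4D=77: acc |= 77<<7 -> acc=9983 shift=14
  byte[6]=0x4A cont=0 payload=0x4A=74: acc |= 74<<14 -> acc=1222399 shift=21 [end]
Varint 3: bytes[4:7] = FF CD 4A -> value 1222399 (3 byte(s))
  byte[7]=0x96 cont=1 payload=0x16=22: acc |= 22<<0 -> acc=22 shift=7
  byte[8]=0xDE cont=1 payload=0x5E=94: acc |= 94<<7 -> acc=12054 shift=14
  byte[9]=0x79 cont=0 payload=0x79=121: acc |= 121<<14 -> acc=1994518 shift=21 [end]
Varint 4: bytes[7:10] = 96 DE 79 -> value 1994518 (3 byte(s))
  byte[10]=0xC7 cont=1 payload=0x47=71: acc |= 71<<0 -> acc=71 shift=7
  byte[11]=0xD7 cont=1 payload=0x57=87: acc |= 87<<7 -> acc=11207 shift=14
  byte[12]=0x1D cont=0 payload=0x1D=29: acc |= 29<<14 -> acc=486343 shift=21 [end]
Varint 5: bytes[10:13] = C7 D7 1D -> value 486343 (3 byte(s))
  byte[13]=0xF4 cont=1 payload=0x74=116: acc |= 116<<0 -> acc=116 shift=7
  byte[14]=0x8F cont=1 payload=0x0F=15: acc |= 15<<7 -> acc=2036 shift=14
  byte[15]=0x05 cont=0 payload=0x05=5: acc |= 5<<14 -> acc=83956 shift=21 [end]
Varint 6: bytes[13:16] = F4 8F 05 -> value 83956 (3 byte(s))

Answer: 3 1 3 3 3 3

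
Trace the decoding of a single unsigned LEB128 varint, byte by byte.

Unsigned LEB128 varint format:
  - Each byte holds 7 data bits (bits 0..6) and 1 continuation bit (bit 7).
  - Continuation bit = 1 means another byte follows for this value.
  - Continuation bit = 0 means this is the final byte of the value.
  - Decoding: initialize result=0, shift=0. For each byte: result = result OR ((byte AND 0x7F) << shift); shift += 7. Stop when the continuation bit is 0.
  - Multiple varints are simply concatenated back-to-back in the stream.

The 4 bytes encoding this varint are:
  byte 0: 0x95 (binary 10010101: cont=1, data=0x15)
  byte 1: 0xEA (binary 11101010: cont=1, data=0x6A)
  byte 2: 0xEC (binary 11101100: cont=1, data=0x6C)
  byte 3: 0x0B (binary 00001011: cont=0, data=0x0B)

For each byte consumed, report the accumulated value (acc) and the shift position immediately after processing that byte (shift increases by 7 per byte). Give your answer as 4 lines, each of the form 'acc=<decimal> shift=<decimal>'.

Answer: acc=21 shift=7
acc=13589 shift=14
acc=1783061 shift=21
acc=24851733 shift=28

Derivation:
byte 0=0x95: payload=0x15=21, contrib = 21<<0 = 21; acc -> 21, shift -> 7
byte 1=0xEA: payload=0x6A=106, contrib = 106<<7 = 13568; acc -> 13589, shift -> 14
byte 2=0xEC: payload=0x6C=108, contrib = 108<<14 = 1769472; acc -> 1783061, shift -> 21
byte 3=0x0B: payload=0x0B=11, contrib = 11<<21 = 23068672; acc -> 24851733, shift -> 28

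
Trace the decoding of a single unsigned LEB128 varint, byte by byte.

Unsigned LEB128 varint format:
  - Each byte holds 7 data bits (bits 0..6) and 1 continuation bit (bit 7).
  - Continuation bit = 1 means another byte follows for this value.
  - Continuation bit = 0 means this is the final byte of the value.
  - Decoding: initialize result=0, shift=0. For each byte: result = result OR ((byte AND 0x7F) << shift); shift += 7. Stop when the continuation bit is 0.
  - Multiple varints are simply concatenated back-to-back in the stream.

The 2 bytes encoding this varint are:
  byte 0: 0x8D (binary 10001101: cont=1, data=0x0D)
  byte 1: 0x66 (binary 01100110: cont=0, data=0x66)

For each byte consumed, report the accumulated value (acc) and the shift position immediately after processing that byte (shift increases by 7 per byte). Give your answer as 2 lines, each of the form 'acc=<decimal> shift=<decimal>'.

byte 0=0x8D: payload=0x0D=13, contrib = 13<<0 = 13; acc -> 13, shift -> 7
byte 1=0x66: payload=0x66=102, contrib = 102<<7 = 13056; acc -> 13069, shift -> 14

Answer: acc=13 shift=7
acc=13069 shift=14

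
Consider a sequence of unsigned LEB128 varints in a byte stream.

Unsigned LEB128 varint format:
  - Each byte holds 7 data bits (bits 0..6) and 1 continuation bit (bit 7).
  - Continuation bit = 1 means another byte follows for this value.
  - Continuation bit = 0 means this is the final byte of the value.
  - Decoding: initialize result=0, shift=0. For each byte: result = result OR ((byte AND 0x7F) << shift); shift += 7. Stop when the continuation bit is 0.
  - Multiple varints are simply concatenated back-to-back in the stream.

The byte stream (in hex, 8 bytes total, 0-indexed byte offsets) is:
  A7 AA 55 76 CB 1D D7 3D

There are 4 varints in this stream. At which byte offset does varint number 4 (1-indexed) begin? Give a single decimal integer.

Answer: 6

Derivation:
  byte[0]=0xA7 cont=1 payload=0x27=39: acc |= 39<<0 -> acc=39 shift=7
  byte[1]=0xAA cont=1 payload=0x2A=42: acc |= 42<<7 -> acc=5415 shift=14
  byte[2]=0x55 cont=0 payload=0x55=85: acc |= 85<<14 -> acc=1398055 shift=21 [end]
Varint 1: bytes[0:3] = A7 AA 55 -> value 1398055 (3 byte(s))
  byte[3]=0x76 cont=0 payload=0x76=118: acc |= 118<<0 -> acc=118 shift=7 [end]
Varint 2: bytes[3:4] = 76 -> value 118 (1 byte(s))
  byte[4]=0xCB cont=1 payload=0x4B=75: acc |= 75<<0 -> acc=75 shift=7
  byte[5]=0x1D cont=0 payload=0x1D=29: acc |= 29<<7 -> acc=3787 shift=14 [end]
Varint 3: bytes[4:6] = CB 1D -> value 3787 (2 byte(s))
  byte[6]=0xD7 cont=1 payload=0x57=87: acc |= 87<<0 -> acc=87 shift=7
  byte[7]=0x3D cont=0 payload=0x3D=61: acc |= 61<<7 -> acc=7895 shift=14 [end]
Varint 4: bytes[6:8] = D7 3D -> value 7895 (2 byte(s))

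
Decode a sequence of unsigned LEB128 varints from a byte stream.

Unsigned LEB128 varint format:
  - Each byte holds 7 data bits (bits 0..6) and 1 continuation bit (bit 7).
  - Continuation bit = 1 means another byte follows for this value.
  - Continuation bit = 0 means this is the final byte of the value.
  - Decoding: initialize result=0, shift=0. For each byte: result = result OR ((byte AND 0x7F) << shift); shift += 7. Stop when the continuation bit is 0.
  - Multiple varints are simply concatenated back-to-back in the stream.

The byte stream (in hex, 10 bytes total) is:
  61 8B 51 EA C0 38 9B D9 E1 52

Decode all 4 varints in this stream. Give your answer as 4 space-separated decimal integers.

  byte[0]=0x61 cont=0 payload=0x61=97: acc |= 97<<0 -> acc=97 shift=7 [end]
Varint 1: bytes[0:1] = 61 -> value 97 (1 byte(s))
  byte[1]=0x8B cont=1 payload=0x0B=11: acc |= 11<<0 -> acc=11 shift=7
  byte[2]=0x51 cont=0 payload=0x51=81: acc |= 81<<7 -> acc=10379 shift=14 [end]
Varint 2: bytes[1:3] = 8B 51 -> value 10379 (2 byte(s))
  byte[3]=0xEA cont=1 payload=0x6A=106: acc |= 106<<0 -> acc=106 shift=7
  byte[4]=0xC0 cont=1 payload=0x40=64: acc |= 64<<7 -> acc=8298 shift=14
  byte[5]=0x38 cont=0 payload=0x38=56: acc |= 56<<14 -> acc=925802 shift=21 [end]
Varint 3: bytes[3:6] = EA C0 38 -> value 925802 (3 byte(s))
  byte[6]=0x9B cont=1 payload=0x1B=27: acc |= 27<<0 -> acc=27 shift=7
  byte[7]=0xD9 cont=1 payload=0x59=89: acc |= 89<<7 -> acc=11419 shift=14
  byte[8]=0xE1 cont=1 payload=0x61=97: acc |= 97<<14 -> acc=1600667 shift=21
  byte[9]=0x52 cont=0 payload=0x52=82: acc |= 82<<21 -> acc=173567131 shift=28 [end]
Varint 4: bytes[6:10] = 9B D9 E1 52 -> value 173567131 (4 byte(s))

Answer: 97 10379 925802 173567131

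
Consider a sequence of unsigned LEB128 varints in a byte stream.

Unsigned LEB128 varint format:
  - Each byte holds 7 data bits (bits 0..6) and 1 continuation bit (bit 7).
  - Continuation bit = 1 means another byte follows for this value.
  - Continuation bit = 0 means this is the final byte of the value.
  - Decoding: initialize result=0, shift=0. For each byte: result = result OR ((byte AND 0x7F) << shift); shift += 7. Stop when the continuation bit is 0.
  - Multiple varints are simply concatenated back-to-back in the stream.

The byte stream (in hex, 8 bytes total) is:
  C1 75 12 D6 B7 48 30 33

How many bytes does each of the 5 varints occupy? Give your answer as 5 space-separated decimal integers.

Answer: 2 1 3 1 1

Derivation:
  byte[0]=0xC1 cont=1 payload=0x41=65: acc |= 65<<0 -> acc=65 shift=7
  byte[1]=0x75 cont=0 payload=0x75=117: acc |= 117<<7 -> acc=15041 shift=14 [end]
Varint 1: bytes[0:2] = C1 75 -> value 15041 (2 byte(s))
  byte[2]=0x12 cont=0 payload=0x12=18: acc |= 18<<0 -> acc=18 shift=7 [end]
Varint 2: bytes[2:3] = 12 -> value 18 (1 byte(s))
  byte[3]=0xD6 cont=1 payload=0x56=86: acc |= 86<<0 -> acc=86 shift=7
  byte[4]=0xB7 cont=1 payload=0x37=55: acc |= 55<<7 -> acc=7126 shift=14
  byte[5]=0x48 cont=0 payload=0x48=72: acc |= 72<<14 -> acc=1186774 shift=21 [end]
Varint 3: bytes[3:6] = D6 B7 48 -> value 1186774 (3 byte(s))
  byte[6]=0x30 cont=0 payload=0x30=48: acc |= 48<<0 -> acc=48 shift=7 [end]
Varint 4: bytes[6:7] = 30 -> value 48 (1 byte(s))
  byte[7]=0x33 cont=0 payload=0x33=51: acc |= 51<<0 -> acc=51 shift=7 [end]
Varint 5: bytes[7:8] = 33 -> value 51 (1 byte(s))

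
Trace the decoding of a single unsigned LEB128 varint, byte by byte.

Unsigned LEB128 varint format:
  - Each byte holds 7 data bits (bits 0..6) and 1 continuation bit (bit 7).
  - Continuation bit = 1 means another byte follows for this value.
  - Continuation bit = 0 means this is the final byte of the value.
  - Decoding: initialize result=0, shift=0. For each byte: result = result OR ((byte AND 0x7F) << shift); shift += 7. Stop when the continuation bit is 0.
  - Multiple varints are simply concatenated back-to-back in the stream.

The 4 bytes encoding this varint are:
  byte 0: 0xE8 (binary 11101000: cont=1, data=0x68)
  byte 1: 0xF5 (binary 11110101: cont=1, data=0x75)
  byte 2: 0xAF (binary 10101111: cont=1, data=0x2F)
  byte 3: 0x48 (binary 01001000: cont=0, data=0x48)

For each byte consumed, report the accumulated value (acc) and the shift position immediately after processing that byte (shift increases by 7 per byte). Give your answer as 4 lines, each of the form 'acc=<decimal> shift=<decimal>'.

Answer: acc=104 shift=7
acc=15080 shift=14
acc=785128 shift=21
acc=151780072 shift=28

Derivation:
byte 0=0xE8: payload=0x68=104, contrib = 104<<0 = 104; acc -> 104, shift -> 7
byte 1=0xF5: payload=0x75=117, contrib = 117<<7 = 14976; acc -> 15080, shift -> 14
byte 2=0xAF: payload=0x2F=47, contrib = 47<<14 = 770048; acc -> 785128, shift -> 21
byte 3=0x48: payload=0x48=72, contrib = 72<<21 = 150994944; acc -> 151780072, shift -> 28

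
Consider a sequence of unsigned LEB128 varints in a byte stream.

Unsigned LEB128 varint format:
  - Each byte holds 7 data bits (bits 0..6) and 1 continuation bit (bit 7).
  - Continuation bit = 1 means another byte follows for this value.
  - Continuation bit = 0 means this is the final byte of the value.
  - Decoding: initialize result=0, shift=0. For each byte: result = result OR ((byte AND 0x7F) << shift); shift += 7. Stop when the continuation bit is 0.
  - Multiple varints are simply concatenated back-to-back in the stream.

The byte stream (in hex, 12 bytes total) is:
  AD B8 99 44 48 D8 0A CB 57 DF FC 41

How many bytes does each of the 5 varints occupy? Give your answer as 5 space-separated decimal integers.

  byte[0]=0xAD cont=1 payload=0x2D=45: acc |= 45<<0 -> acc=45 shift=7
  byte[1]=0xB8 cont=1 payload=0x38=56: acc |= 56<<7 -> acc=7213 shift=14
  byte[2]=0x99 cont=1 payload=0x19=25: acc |= 25<<14 -> acc=416813 shift=21
  byte[3]=0x44 cont=0 payload=0x44=68: acc |= 68<<21 -> acc=143023149 shift=28 [end]
Varint 1: bytes[0:4] = AD B8 99 44 -> value 143023149 (4 byte(s))
  byte[4]=0x48 cont=0 payload=0x48=72: acc |= 72<<0 -> acc=72 shift=7 [end]
Varint 2: bytes[4:5] = 48 -> value 72 (1 byte(s))
  byte[5]=0xD8 cont=1 payload=0x58=88: acc |= 88<<0 -> acc=88 shift=7
  byte[6]=0x0A cont=0 payload=0x0A=10: acc |= 10<<7 -> acc=1368 shift=14 [end]
Varint 3: bytes[5:7] = D8 0A -> value 1368 (2 byte(s))
  byte[7]=0xCB cont=1 payload=0x4B=75: acc |= 75<<0 -> acc=75 shift=7
  byte[8]=0x57 cont=0 payload=0x57=87: acc |= 87<<7 -> acc=11211 shift=14 [end]
Varint 4: bytes[7:9] = CB 57 -> value 11211 (2 byte(s))
  byte[9]=0xDF cont=1 payload=0x5F=95: acc |= 95<<0 -> acc=95 shift=7
  byte[10]=0xFC cont=1 payload=0x7C=124: acc |= 124<<7 -> acc=15967 shift=14
  byte[11]=0x41 cont=0 payload=0x41=65: acc |= 65<<14 -> acc=1080927 shift=21 [end]
Varint 5: bytes[9:12] = DF FC 41 -> value 1080927 (3 byte(s))

Answer: 4 1 2 2 3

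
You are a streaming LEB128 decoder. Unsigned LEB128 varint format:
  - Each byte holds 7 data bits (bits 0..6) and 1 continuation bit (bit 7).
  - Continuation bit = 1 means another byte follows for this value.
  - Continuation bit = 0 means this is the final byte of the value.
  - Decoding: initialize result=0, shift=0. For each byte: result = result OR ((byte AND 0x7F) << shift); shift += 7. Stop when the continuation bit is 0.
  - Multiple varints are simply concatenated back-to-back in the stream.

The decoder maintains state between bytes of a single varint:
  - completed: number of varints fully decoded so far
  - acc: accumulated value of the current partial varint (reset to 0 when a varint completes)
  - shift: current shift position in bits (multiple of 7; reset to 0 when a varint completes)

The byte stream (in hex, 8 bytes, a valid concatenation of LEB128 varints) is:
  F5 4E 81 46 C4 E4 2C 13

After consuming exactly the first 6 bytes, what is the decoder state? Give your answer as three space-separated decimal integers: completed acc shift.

Answer: 2 12868 14

Derivation:
byte[0]=0xF5 cont=1 payload=0x75: acc |= 117<<0 -> completed=0 acc=117 shift=7
byte[1]=0x4E cont=0 payload=0x4E: varint #1 complete (value=10101); reset -> completed=1 acc=0 shift=0
byte[2]=0x81 cont=1 payload=0x01: acc |= 1<<0 -> completed=1 acc=1 shift=7
byte[3]=0x46 cont=0 payload=0x46: varint #2 complete (value=8961); reset -> completed=2 acc=0 shift=0
byte[4]=0xC4 cont=1 payload=0x44: acc |= 68<<0 -> completed=2 acc=68 shift=7
byte[5]=0xE4 cont=1 payload=0x64: acc |= 100<<7 -> completed=2 acc=12868 shift=14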